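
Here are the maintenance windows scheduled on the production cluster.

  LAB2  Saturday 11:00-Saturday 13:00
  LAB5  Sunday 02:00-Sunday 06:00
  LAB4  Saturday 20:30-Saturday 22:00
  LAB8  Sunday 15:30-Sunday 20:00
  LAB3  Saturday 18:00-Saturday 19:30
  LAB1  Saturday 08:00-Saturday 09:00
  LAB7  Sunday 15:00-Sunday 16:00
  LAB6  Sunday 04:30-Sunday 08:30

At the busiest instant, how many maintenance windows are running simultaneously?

2

Walk through starts and ends in time order (an end at T is processed before a start at T):
Saturday 08:00 start LAB1 → 1
Saturday 09:00 end LAB1 → 0
Saturday 11:00 start LAB2 → 1
Saturday 13:00 end LAB2 → 0
Saturday 18:00 start LAB3 → 1
Saturday 19:30 end LAB3 → 0
Saturday 20:30 start LAB4 → 1
Saturday 22:00 end LAB4 → 0
Sunday 02:00 start LAB5 → 1
Sunday 04:30 start LAB6 → 2
Sunday 06:00 end LAB5 → 1
Sunday 08:30 end LAB6 → 0
Sunday 15:00 start LAB7 → 1
Sunday 15:30 start LAB8 → 2
Sunday 16:00 end LAB7 → 1
Sunday 20:00 end LAB8 → 0
Peak is 2, at Sunday 04:30 (LAB5, LAB6).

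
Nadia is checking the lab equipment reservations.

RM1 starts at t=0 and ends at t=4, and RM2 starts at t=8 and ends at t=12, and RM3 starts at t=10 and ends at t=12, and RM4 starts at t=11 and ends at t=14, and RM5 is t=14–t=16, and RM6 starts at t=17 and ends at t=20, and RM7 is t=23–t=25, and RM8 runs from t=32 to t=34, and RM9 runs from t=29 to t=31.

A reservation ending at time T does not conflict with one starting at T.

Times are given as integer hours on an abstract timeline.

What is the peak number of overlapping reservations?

3

Sort all start/end points and keep a running count:
t=0 start RM1 → 1
t=4 end RM1 → 0
t=8 start RM2 → 1
t=10 start RM3 → 2
t=11 start RM4 → 3
t=12 end RM2 → 2
t=12 end RM3 → 1
t=14 end RM4 → 0
t=14 start RM5 → 1
t=16 end RM5 → 0
t=17 start RM6 → 1
t=20 end RM6 → 0
t=23 start RM7 → 1
t=25 end RM7 → 0
t=29 start RM9 → 1
t=31 end RM9 → 0
t=32 start RM8 → 1
t=34 end RM8 → 0
Peak is 3, at t=11 (RM2, RM3, RM4).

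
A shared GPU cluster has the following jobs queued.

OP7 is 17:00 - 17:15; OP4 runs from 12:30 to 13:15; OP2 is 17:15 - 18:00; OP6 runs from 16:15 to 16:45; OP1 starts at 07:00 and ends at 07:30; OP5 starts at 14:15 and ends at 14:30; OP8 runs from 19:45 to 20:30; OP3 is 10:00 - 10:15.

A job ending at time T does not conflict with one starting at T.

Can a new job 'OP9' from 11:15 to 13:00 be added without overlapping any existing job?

OP1: ends 07:30 at or before OP9 starts 11:15 → clear.
OP3: ends 10:15 at or before OP9 starts 11:15 → clear.
OP4: starts 12:30 before OP9 ends 13:00, and ends 13:15 after OP9 starts 11:15 → overlap.
OP5: starts 14:15 at or after OP9 ends 13:00 → clear.
OP6: starts 16:15 at or after OP9 ends 13:00 → clear.
OP7: starts 17:00 at or after OP9 ends 13:00 → clear.
OP2: starts 17:15 at or after OP9 ends 13:00 → clear.
OP8: starts 19:45 at or after OP9 ends 13:00 → clear.
OP9 overlaps OP4.

No — it overlaps OP4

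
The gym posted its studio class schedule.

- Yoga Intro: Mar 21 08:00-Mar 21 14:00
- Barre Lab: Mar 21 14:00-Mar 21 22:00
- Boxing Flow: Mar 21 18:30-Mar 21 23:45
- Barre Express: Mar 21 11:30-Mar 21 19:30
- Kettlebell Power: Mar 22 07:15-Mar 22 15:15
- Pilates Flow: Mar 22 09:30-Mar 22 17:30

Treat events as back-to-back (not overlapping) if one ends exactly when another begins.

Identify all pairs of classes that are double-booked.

Sorted by start: Yoga Intro, Barre Express, Barre Lab, Boxing Flow, Kettlebell Power, Pilates Flow.
Barre Express starts before Yoga Intro ends → Yoga Intro and Barre Express overlap.
Barre Lab starts exactly when Yoga Intro ends (back-to-back, no overlap) — done with Yoga Intro.
Barre Lab starts before Barre Express ends → Barre Express and Barre Lab overlap.
Boxing Flow starts before Barre Express ends → Barre Express and Boxing Flow overlap.
Kettlebell Power starts after Barre Express ends — done with Barre Express.
Boxing Flow starts before Barre Lab ends → Barre Lab and Boxing Flow overlap.
Kettlebell Power starts after Barre Lab ends — done with Barre Lab.
Kettlebell Power starts after Boxing Flow ends — done with Boxing Flow.
Pilates Flow starts before Kettlebell Power ends → Kettlebell Power and Pilates Flow overlap.

Barre Express & Barre Lab, Barre Express & Boxing Flow, Barre Express & Yoga Intro, Barre Lab & Boxing Flow, Kettlebell Power & Pilates Flow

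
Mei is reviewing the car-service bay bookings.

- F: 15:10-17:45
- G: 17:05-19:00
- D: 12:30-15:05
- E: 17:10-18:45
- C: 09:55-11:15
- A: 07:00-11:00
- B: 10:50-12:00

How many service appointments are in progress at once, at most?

3

Sweep the timeline, counting +1 at each start and −1 at each end (ends before starts at a tie):
07:00 start A → 1
09:55 start C → 2
10:50 start B → 3
11:00 end A → 2
11:15 end C → 1
12:00 end B → 0
12:30 start D → 1
15:05 end D → 0
15:10 start F → 1
17:05 start G → 2
17:10 start E → 3
17:45 end F → 2
18:45 end E → 1
19:00 end G → 0
Peak is 3, at 10:50 (A, B, C).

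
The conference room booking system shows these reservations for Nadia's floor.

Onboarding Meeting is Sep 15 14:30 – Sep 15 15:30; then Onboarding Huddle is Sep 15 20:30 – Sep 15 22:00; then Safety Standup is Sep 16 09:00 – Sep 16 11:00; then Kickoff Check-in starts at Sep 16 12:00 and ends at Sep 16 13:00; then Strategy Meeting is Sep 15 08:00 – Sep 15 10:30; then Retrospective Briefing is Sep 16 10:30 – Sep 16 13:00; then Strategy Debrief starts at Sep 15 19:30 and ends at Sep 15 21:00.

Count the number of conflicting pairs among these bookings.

Sorted by start: Strategy Meeting, Onboarding Meeting, Strategy Debrief, Onboarding Huddle, Safety Standup, Retrospective Briefing, Kickoff Check-in.
Onboarding Meeting starts after Strategy Meeting ends; Strategy Meeting is clear from here.
Strategy Debrief starts after Onboarding Meeting ends; Onboarding Meeting is clear from here.
Onboarding Huddle starts before Strategy Debrief ends → Strategy Debrief and Onboarding Huddle overlap.
Safety Standup starts after Strategy Debrief ends; Strategy Debrief is clear from here.
Safety Standup starts after Onboarding Huddle ends; Onboarding Huddle is clear from here.
Retrospective Briefing starts before Safety Standup ends → Safety Standup and Retrospective Briefing overlap.
Kickoff Check-in starts after Safety Standup ends.
Kickoff Check-in starts before Retrospective Briefing ends → Retrospective Briefing and Kickoff Check-in overlap.
Overlapping pairs: Kickoff Check-in & Retrospective Briefing, Onboarding Huddle & Strategy Debrief, Retrospective Briefing & Safety Standup — 3 in total.

3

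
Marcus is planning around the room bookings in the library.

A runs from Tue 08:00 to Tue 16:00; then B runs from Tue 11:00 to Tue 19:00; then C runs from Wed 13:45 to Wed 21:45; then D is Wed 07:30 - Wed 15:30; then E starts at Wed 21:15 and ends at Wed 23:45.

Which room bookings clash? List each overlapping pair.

Two intervals overlap when each starts before the other ends.
Sorted by start: A, B, D, C, E.
B starts before A ends → A and B overlap.
D starts after A ends; A is clear from here.
D starts after B ends; B is clear from here.
C starts before D ends → D and C overlap.
E starts after D ends.
E starts before C ends → C and E overlap.

A & B, C & D, C & E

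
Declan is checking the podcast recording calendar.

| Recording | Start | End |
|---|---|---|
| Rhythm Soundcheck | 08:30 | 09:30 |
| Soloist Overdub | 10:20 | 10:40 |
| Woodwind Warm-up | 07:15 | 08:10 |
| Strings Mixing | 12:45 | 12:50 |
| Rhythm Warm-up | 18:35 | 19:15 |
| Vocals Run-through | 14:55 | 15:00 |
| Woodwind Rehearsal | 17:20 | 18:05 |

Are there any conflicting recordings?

Sorted by start: Woodwind Warm-up, Rhythm Soundcheck, Soloist Overdub, Strings Mixing, Vocals Run-through, Woodwind Rehearsal, Rhythm Warm-up.
Rhythm Soundcheck starts after Woodwind Warm-up ends, so Woodwind Warm-up has no further overlaps.
Soloist Overdub starts after Rhythm Soundcheck ends, so Rhythm Soundcheck has no further overlaps.
Strings Mixing starts after Soloist Overdub ends, so Soloist Overdub has no further overlaps.
Vocals Run-through starts after Strings Mixing ends, so Strings Mixing has no further overlaps.
Woodwind Rehearsal starts after Vocals Run-through ends, so Vocals Run-through has no further overlaps.
Rhythm Warm-up starts after Woodwind Rehearsal ends.
Every pair is clear; the schedule has no overlaps.

No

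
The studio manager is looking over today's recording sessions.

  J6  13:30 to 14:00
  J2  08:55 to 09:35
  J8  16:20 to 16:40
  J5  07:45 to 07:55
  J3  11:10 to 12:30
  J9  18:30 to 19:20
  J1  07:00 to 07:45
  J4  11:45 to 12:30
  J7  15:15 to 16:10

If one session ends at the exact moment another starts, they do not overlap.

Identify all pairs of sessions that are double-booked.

Two intervals overlap when each starts before the other ends.
Sorted by start: J1, J5, J2, J3, J4, J6, J7, J8, J9.
J5 starts exactly when J1 ends (back-to-back, no overlap), so J1 has no further overlaps.
J2 starts after J5 ends, so J5 has no further overlaps.
J3 starts after J2 ends, so J2 has no further overlaps.
J4 starts before J3 ends → J3 and J4 overlap.
J6 starts after J3 ends, so J3 has no further overlaps.
J6 starts after J4 ends, so J4 has no further overlaps.
J7 starts after J6 ends, so J6 has no further overlaps.
J8 starts after J7 ends, so J7 has no further overlaps.
J9 starts after J8 ends.

J3 & J4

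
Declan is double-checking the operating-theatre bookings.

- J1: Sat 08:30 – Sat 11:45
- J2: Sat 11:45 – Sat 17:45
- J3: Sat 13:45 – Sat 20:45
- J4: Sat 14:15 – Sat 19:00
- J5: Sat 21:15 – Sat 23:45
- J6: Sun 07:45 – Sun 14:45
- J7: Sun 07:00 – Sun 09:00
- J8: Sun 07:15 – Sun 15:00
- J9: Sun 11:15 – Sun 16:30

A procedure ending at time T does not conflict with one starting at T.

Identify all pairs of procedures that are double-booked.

Sorted by start: J1, J2, J3, J4, J5, J7, J8, J6, J9.
J2 starts exactly when J1 ends (back-to-back, no overlap), so nothing later overlaps J1 either.
J3 starts before J2 ends → J2 and J3 overlap.
J4 starts before J2 ends → J2 and J4 overlap.
J5 starts after J2 ends, so nothing later overlaps J2 either.
J4 starts before J3 ends → J3 and J4 overlap.
J5 starts after J3 ends, so nothing later overlaps J3 either.
J5 starts after J4 ends, so nothing later overlaps J4 either.
J7 starts after J5 ends, so nothing later overlaps J5 either.
J8 starts before J7 ends → J7 and J8 overlap.
J6 starts before J7 ends → J7 and J6 overlap.
J9 starts after J7 ends.
J6 starts before J8 ends → J8 and J6 overlap.
J9 starts before J8 ends → J8 and J9 overlap.
J9 starts before J6 ends → J6 and J9 overlap.

J2 & J3, J2 & J4, J3 & J4, J6 & J7, J6 & J8, J6 & J9, J7 & J8, J8 & J9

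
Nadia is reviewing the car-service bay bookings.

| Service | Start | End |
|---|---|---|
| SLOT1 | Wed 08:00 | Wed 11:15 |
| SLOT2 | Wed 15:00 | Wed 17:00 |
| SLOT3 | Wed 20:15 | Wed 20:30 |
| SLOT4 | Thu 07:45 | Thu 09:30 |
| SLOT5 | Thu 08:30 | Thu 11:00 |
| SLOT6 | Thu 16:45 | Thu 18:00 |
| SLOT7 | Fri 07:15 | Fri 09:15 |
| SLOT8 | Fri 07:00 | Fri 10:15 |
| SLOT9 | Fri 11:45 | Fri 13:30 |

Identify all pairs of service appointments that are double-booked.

SLOT4 & SLOT5, SLOT7 & SLOT8

Sorted by start: SLOT1, SLOT2, SLOT3, SLOT4, SLOT5, SLOT6, SLOT8, SLOT7, SLOT9.
SLOT2 starts after SLOT1 ends — done with SLOT1.
SLOT3 starts after SLOT2 ends — done with SLOT2.
SLOT4 starts after SLOT3 ends — done with SLOT3.
SLOT5 starts before SLOT4 ends → SLOT4 and SLOT5 overlap.
SLOT6 starts after SLOT4 ends — done with SLOT4.
SLOT6 starts after SLOT5 ends — done with SLOT5.
SLOT8 starts after SLOT6 ends — done with SLOT6.
SLOT7 starts before SLOT8 ends → SLOT8 and SLOT7 overlap.
SLOT9 starts after SLOT8 ends.
SLOT9 starts after SLOT7 ends.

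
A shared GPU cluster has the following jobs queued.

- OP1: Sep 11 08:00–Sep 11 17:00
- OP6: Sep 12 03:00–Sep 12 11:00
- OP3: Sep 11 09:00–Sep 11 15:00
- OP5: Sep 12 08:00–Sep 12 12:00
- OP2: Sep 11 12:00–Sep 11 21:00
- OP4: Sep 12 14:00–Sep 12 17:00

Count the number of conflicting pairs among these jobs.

Check each pair: they overlap iff neither finishes before the other starts.
Sorted by start: OP1, OP3, OP2, OP6, OP5, OP4.
OP3 starts before OP1 ends → OP1 and OP3 overlap.
OP2 starts before OP1 ends → OP1 and OP2 overlap.
OP6 starts after OP1 ends — done with OP1.
OP2 starts before OP3 ends → OP3 and OP2 overlap.
OP6 starts after OP3 ends — done with OP3.
OP6 starts after OP2 ends — done with OP2.
OP5 starts before OP6 ends → OP6 and OP5 overlap.
OP4 starts after OP6 ends.
OP4 starts after OP5 ends.
Overlapping pairs: OP1 & OP2, OP1 & OP3, OP2 & OP3, OP5 & OP6 — 4 in total.

4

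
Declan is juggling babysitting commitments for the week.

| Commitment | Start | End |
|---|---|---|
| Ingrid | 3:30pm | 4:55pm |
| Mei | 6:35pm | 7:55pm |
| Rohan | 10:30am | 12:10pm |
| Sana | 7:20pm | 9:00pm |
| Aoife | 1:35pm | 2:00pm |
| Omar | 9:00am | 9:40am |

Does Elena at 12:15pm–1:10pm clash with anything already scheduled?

Omar: ends 9:40am at or before Elena starts 12:15pm → clear.
Rohan: ends 12:10pm at or before Elena starts 12:15pm → clear.
Aoife: starts 1:35pm at or after Elena ends 1:10pm → clear.
Ingrid: starts 3:30pm at or after Elena ends 1:10pm → clear.
Mei: starts 6:35pm at or after Elena ends 1:10pm → clear.
Sana: starts 7:20pm at or after Elena ends 1:10pm → clear.

No — it doesn't clash with anything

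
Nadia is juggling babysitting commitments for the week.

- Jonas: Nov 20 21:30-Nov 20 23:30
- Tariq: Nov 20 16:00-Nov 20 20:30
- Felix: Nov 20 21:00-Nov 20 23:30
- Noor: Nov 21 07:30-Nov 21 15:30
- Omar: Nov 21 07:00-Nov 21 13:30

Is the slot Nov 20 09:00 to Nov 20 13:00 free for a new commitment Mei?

Tariq: starts Nov 20 16:00 at or after Mei ends Nov 20 13:00 → clear.
Felix: starts Nov 20 21:00 at or after Mei ends Nov 20 13:00 → clear.
Jonas: starts Nov 20 21:30 at or after Mei ends Nov 20 13:00 → clear.
Omar: starts Nov 21 07:00 at or after Mei ends Nov 20 13:00 → clear.
Noor: starts Nov 21 07:30 at or after Mei ends Nov 20 13:00 → clear.

Yes — the slot is free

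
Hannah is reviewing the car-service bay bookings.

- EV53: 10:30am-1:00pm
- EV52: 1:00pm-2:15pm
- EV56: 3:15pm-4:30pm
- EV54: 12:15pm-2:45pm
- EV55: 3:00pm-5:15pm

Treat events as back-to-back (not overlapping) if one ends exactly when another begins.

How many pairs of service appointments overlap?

3

Sorted by start: EV53, EV54, EV52, EV55, EV56.
EV54 starts before EV53 ends → EV53 and EV54 overlap.
EV52 starts exactly when EV53 ends (back-to-back, no overlap); EV53 is clear from here.
EV52 starts before EV54 ends → EV54 and EV52 overlap.
EV55 starts after EV54 ends; EV54 is clear from here.
EV55 starts after EV52 ends; EV52 is clear from here.
EV56 starts before EV55 ends → EV55 and EV56 overlap.
Overlapping pairs: EV52 & EV54, EV53 & EV54, EV55 & EV56 — 3 in total.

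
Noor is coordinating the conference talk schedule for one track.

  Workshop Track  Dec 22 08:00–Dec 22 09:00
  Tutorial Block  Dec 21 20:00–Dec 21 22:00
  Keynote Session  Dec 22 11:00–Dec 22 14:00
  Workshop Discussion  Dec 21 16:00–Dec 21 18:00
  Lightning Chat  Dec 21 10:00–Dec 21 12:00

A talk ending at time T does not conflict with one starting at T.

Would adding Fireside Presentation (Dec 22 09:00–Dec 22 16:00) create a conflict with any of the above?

Yes — it overlaps Keynote Session

Lightning Chat: ends Dec 21 12:00 at or before Fireside Presentation starts Dec 22 09:00 → clear.
Workshop Discussion: ends Dec 21 18:00 at or before Fireside Presentation starts Dec 22 09:00 → clear.
Tutorial Block: ends Dec 21 22:00 at or before Fireside Presentation starts Dec 22 09:00 → clear.
Workshop Track: ends Dec 22 09:00 at or before Fireside Presentation starts Dec 22 09:00 → clear.
Keynote Session: starts Dec 22 11:00 before Fireside Presentation ends Dec 22 16:00, and ends Dec 22 14:00 after Fireside Presentation starts Dec 22 09:00 → overlap.
Fireside Presentation overlaps Keynote Session.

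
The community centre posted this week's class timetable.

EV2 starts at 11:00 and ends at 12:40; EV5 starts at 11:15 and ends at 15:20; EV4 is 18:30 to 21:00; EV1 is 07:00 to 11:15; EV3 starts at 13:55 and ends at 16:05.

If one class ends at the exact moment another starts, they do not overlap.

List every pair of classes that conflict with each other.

Sorted by start: EV1, EV2, EV5, EV3, EV4.
EV2 starts before EV1 ends → EV1 and EV2 overlap.
EV5 starts exactly when EV1 ends (back-to-back, no overlap) — done with EV1.
EV5 starts before EV2 ends → EV2 and EV5 overlap.
EV3 starts after EV2 ends — done with EV2.
EV3 starts before EV5 ends → EV5 and EV3 overlap.
EV4 starts after EV5 ends.
EV4 starts after EV3 ends.

EV1 & EV2, EV2 & EV5, EV3 & EV5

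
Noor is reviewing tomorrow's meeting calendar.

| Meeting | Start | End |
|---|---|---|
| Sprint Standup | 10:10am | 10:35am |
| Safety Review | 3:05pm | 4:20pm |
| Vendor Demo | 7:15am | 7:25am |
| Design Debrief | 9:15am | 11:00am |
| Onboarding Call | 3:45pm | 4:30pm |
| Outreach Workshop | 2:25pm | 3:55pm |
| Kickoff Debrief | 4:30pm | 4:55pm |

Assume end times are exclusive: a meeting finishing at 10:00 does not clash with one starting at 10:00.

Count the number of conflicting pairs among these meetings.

Sorted by start: Vendor Demo, Design Debrief, Sprint Standup, Outreach Workshop, Safety Review, Onboarding Call, Kickoff Debrief.
Design Debrief starts after Vendor Demo ends; Vendor Demo is clear from here.
Sprint Standup starts before Design Debrief ends → Design Debrief and Sprint Standup overlap.
Outreach Workshop starts after Design Debrief ends; Design Debrief is clear from here.
Outreach Workshop starts after Sprint Standup ends; Sprint Standup is clear from here.
Safety Review starts before Outreach Workshop ends → Outreach Workshop and Safety Review overlap.
Onboarding Call starts before Outreach Workshop ends → Outreach Workshop and Onboarding Call overlap.
Kickoff Debrief starts after Outreach Workshop ends.
Onboarding Call starts before Safety Review ends → Safety Review and Onboarding Call overlap.
Kickoff Debrief starts after Safety Review ends.
Kickoff Debrief starts exactly when Onboarding Call ends (back-to-back, no overlap).
Overlapping pairs: Design Debrief & Sprint Standup, Onboarding Call & Outreach Workshop, Onboarding Call & Safety Review, Outreach Workshop & Safety Review — 4 in total.

4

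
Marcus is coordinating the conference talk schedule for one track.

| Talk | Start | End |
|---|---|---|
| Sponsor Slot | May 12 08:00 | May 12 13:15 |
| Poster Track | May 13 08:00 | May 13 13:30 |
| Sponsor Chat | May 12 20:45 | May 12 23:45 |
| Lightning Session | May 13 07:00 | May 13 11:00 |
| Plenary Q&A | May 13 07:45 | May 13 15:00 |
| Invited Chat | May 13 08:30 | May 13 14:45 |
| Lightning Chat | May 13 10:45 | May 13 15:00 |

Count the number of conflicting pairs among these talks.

Sorted by start: Sponsor Slot, Sponsor Chat, Lightning Session, Plenary Q&A, Poster Track, Invited Chat, Lightning Chat.
Sponsor Chat starts after Sponsor Slot ends — done with Sponsor Slot.
Lightning Session starts after Sponsor Chat ends — done with Sponsor Chat.
Plenary Q&A starts before Lightning Session ends → Lightning Session and Plenary Q&A overlap.
Poster Track starts before Lightning Session ends → Lightning Session and Poster Track overlap.
Invited Chat starts before Lightning Session ends → Lightning Session and Invited Chat overlap.
Lightning Chat starts before Lightning Session ends → Lightning Session and Lightning Chat overlap.
Poster Track starts before Plenary Q&A ends → Plenary Q&A and Poster Track overlap.
Invited Chat starts before Plenary Q&A ends → Plenary Q&A and Invited Chat overlap.
Lightning Chat starts before Plenary Q&A ends → Plenary Q&A and Lightning Chat overlap.
Invited Chat starts before Poster Track ends → Poster Track and Invited Chat overlap.
Lightning Chat starts before Poster Track ends → Poster Track and Lightning Chat overlap.
Lightning Chat starts before Invited Chat ends → Invited Chat and Lightning Chat overlap.
Overlapping pairs: Invited Chat & Lightning Chat, Invited Chat & Lightning Session, Invited Chat & Plenary Q&A, Invited Chat & Poster Track, Lightning Chat & Lightning Session, Lightning Chat & Plenary Q&A, Lightning Chat & Poster Track, Lightning Session & Plenary Q&A, Lightning Session & Poster Track, Plenary Q&A & Poster Track — 10 in total.

10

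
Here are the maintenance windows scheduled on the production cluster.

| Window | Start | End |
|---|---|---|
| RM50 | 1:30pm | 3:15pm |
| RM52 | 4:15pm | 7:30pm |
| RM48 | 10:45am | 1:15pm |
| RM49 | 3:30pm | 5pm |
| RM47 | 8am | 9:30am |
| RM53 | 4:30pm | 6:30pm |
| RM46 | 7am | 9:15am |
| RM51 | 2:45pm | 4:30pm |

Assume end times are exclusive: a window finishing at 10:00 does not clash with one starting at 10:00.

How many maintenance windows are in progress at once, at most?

Sort all start/end points and keep a running count:
7am start RM46 → 1
8am start RM47 → 2
9:15am end RM46 → 1
9:30am end RM47 → 0
10:45am start RM48 → 1
1:15pm end RM48 → 0
1:30pm start RM50 → 1
2:45pm start RM51 → 2
3:15pm end RM50 → 1
3:30pm start RM49 → 2
4:15pm start RM52 → 3
4:30pm end RM51 → 2
4:30pm start RM53 → 3
5pm end RM49 → 2
6:30pm end RM53 → 1
7:30pm end RM52 → 0
Peak is 3, at 4:15pm (RM49, RM51, RM52).

3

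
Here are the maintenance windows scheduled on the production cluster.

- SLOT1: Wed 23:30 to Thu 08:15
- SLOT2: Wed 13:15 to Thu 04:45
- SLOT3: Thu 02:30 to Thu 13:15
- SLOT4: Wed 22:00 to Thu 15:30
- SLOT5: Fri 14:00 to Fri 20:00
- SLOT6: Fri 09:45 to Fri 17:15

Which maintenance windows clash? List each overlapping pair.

Sorted by start: SLOT2, SLOT4, SLOT1, SLOT3, SLOT6, SLOT5.
SLOT4 starts before SLOT2 ends → SLOT2 and SLOT4 overlap.
SLOT1 starts before SLOT2 ends → SLOT2 and SLOT1 overlap.
SLOT3 starts before SLOT2 ends → SLOT2 and SLOT3 overlap.
SLOT6 starts after SLOT2 ends, so SLOT2 has no further overlaps.
SLOT1 starts before SLOT4 ends → SLOT4 and SLOT1 overlap.
SLOT3 starts before SLOT4 ends → SLOT4 and SLOT3 overlap.
SLOT6 starts after SLOT4 ends, so SLOT4 has no further overlaps.
SLOT3 starts before SLOT1 ends → SLOT1 and SLOT3 overlap.
SLOT6 starts after SLOT1 ends, so SLOT1 has no further overlaps.
SLOT6 starts after SLOT3 ends, so SLOT3 has no further overlaps.
SLOT5 starts before SLOT6 ends → SLOT6 and SLOT5 overlap.

SLOT1 & SLOT2, SLOT1 & SLOT3, SLOT1 & SLOT4, SLOT2 & SLOT3, SLOT2 & SLOT4, SLOT3 & SLOT4, SLOT5 & SLOT6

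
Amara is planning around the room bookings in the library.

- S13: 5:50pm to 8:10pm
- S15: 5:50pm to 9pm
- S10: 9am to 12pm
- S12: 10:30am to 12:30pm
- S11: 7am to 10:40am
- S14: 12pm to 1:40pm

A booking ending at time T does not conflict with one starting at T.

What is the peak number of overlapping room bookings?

3

Sort all start/end points and keep a running count:
7am start S11 → 1
9am start S10 → 2
10:30am start S12 → 3
10:40am end S11 → 2
12pm end S10 → 1
12pm start S14 → 2
12:30pm end S12 → 1
1:40pm end S14 → 0
5:50pm start S13 → 1
5:50pm start S15 → 2
8:10pm end S13 → 1
9pm end S15 → 0
Peak is 3, at 10:30am (S10, S11, S12).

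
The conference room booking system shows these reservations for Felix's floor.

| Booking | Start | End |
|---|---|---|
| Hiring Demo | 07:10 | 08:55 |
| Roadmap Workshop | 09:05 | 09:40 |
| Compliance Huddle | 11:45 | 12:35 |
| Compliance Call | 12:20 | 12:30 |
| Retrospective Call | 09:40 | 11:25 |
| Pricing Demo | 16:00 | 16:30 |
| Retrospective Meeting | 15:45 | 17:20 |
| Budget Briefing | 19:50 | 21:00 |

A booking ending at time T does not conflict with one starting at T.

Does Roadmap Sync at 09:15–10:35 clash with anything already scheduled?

Hiring Demo: ends 08:55 at or before Roadmap Sync starts 09:15 → clear.
Roadmap Workshop: starts 09:05 before Roadmap Sync ends 10:35, and ends 09:40 after Roadmap Sync starts 09:15 → overlap.
Retrospective Call: starts 09:40 before Roadmap Sync ends 10:35, and ends 11:25 after Roadmap Sync starts 09:15 → overlap.
Compliance Huddle: starts 11:45 at or after Roadmap Sync ends 10:35 → clear.
Compliance Call: starts 12:20 at or after Roadmap Sync ends 10:35 → clear.
Retrospective Meeting: starts 15:45 at or after Roadmap Sync ends 10:35 → clear.
Pricing Demo: starts 16:00 at or after Roadmap Sync ends 10:35 → clear.
Budget Briefing: starts 19:50 at or after Roadmap Sync ends 10:35 → clear.
Roadmap Sync overlaps Roadmap Workshop, Retrospective Call.

Yes — it overlaps Retrospective Call, Roadmap Workshop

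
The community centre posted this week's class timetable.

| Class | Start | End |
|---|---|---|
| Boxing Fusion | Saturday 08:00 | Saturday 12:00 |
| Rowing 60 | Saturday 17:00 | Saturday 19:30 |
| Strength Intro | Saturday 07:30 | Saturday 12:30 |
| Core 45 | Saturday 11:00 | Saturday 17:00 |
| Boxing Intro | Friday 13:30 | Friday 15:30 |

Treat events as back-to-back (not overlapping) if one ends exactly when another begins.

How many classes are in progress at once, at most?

Sweep the timeline, counting +1 at each start and −1 at each end (ends before starts at a tie):
Friday 13:30 start Boxing Intro → 1
Friday 15:30 end Boxing Intro → 0
Saturday 07:30 start Strength Intro → 1
Saturday 08:00 start Boxing Fusion → 2
Saturday 11:00 start Core 45 → 3
Saturday 12:00 end Boxing Fusion → 2
Saturday 12:30 end Strength Intro → 1
Saturday 17:00 end Core 45 → 0
Saturday 17:00 start Rowing 60 → 1
Saturday 19:30 end Rowing 60 → 0
Peak is 3, at Saturday 11:00 (Boxing Fusion, Core 45, Strength Intro).

3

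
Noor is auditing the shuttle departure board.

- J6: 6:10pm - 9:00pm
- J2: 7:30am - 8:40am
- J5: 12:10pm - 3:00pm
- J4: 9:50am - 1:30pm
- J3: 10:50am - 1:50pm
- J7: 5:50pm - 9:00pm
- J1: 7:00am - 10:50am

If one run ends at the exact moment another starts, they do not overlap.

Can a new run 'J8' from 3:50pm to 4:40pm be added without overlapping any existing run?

Yes — the slot is free

J1: ends 10:50am at or before J8 starts 3:50pm → clear.
J2: ends 8:40am at or before J8 starts 3:50pm → clear.
J4: ends 1:30pm at or before J8 starts 3:50pm → clear.
J3: ends 1:50pm at or before J8 starts 3:50pm → clear.
J5: ends 3:00pm at or before J8 starts 3:50pm → clear.
J7: starts 5:50pm at or after J8 ends 4:40pm → clear.
J6: starts 6:10pm at or after J8 ends 4:40pm → clear.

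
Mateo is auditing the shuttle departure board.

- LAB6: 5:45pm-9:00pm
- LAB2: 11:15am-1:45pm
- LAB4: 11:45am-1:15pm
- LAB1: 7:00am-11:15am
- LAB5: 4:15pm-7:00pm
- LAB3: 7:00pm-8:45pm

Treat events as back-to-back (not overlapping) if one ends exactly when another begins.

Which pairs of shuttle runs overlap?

Sorted by start: LAB1, LAB2, LAB4, LAB5, LAB6, LAB3.
LAB2 starts exactly when LAB1 ends (back-to-back, no overlap); LAB1 is clear from here.
LAB4 starts before LAB2 ends → LAB2 and LAB4 overlap.
LAB5 starts after LAB2 ends; LAB2 is clear from here.
LAB5 starts after LAB4 ends; LAB4 is clear from here.
LAB6 starts before LAB5 ends → LAB5 and LAB6 overlap.
LAB3 starts exactly when LAB5 ends (back-to-back, no overlap).
LAB3 starts before LAB6 ends → LAB6 and LAB3 overlap.

LAB2 & LAB4, LAB3 & LAB6, LAB5 & LAB6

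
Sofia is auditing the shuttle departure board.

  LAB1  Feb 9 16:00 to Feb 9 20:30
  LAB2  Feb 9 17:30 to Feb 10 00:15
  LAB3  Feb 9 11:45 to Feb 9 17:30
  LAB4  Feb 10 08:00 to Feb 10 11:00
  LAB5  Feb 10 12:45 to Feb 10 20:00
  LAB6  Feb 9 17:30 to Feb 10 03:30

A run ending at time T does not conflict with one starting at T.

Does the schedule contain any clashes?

Yes

Sorted by start: LAB3, LAB1, LAB2, LAB6, LAB4, LAB5.
LAB1 starts before LAB3 ends → LAB3 and LAB1 overlap.
That's a conflict, so the schedule is not conflict-free.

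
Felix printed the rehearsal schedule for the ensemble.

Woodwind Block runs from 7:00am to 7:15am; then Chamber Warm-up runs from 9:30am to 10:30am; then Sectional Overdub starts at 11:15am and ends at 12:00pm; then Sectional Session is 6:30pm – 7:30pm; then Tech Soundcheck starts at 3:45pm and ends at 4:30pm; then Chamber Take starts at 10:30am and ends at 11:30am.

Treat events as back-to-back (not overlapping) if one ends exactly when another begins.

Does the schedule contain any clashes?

Yes

Two intervals overlap when each starts before the other ends.
Sorted by start: Woodwind Block, Chamber Warm-up, Chamber Take, Sectional Overdub, Tech Soundcheck, Sectional Session.
Chamber Warm-up starts after Woodwind Block ends, so nothing later overlaps Woodwind Block either.
Chamber Take starts exactly when Chamber Warm-up ends (back-to-back, no overlap), so nothing later overlaps Chamber Warm-up either.
Sectional Overdub starts before Chamber Take ends → Chamber Take and Sectional Overdub overlap.
That's a conflict, so the schedule is not conflict-free.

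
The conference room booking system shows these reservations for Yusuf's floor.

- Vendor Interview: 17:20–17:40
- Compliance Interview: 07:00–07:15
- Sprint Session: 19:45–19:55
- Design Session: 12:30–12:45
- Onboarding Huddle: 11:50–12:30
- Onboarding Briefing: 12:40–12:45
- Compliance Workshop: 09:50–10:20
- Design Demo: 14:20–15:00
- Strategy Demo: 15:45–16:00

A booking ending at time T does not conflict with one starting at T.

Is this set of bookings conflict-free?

No

Sorted by start: Compliance Interview, Compliance Workshop, Onboarding Huddle, Design Session, Onboarding Briefing, Design Demo, Strategy Demo, Vendor Interview, Sprint Session.
Compliance Workshop starts after Compliance Interview ends, so nothing later overlaps Compliance Interview either.
Onboarding Huddle starts after Compliance Workshop ends, so nothing later overlaps Compliance Workshop either.
Design Session starts exactly when Onboarding Huddle ends (back-to-back, no overlap), so nothing later overlaps Onboarding Huddle either.
Onboarding Briefing starts before Design Session ends → Design Session and Onboarding Briefing overlap.
That's a conflict, so the schedule is not conflict-free.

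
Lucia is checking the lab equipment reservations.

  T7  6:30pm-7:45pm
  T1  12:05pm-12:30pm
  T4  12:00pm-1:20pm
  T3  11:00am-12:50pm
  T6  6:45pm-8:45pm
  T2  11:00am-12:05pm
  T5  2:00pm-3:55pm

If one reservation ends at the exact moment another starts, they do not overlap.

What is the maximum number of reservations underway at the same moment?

Sweep the timeline, counting +1 at each start and −1 at each end (ends before starts at a tie):
11:00am start T2 → 1
11:00am start T3 → 2
12:00pm start T4 → 3
12:05pm end T2 → 2
12:05pm start T1 → 3
12:30pm end T1 → 2
12:50pm end T3 → 1
1:20pm end T4 → 0
2:00pm start T5 → 1
3:55pm end T5 → 0
6:30pm start T7 → 1
6:45pm start T6 → 2
7:45pm end T7 → 1
8:45pm end T6 → 0
Peak is 3, at 12:00pm (T2, T3, T4).

3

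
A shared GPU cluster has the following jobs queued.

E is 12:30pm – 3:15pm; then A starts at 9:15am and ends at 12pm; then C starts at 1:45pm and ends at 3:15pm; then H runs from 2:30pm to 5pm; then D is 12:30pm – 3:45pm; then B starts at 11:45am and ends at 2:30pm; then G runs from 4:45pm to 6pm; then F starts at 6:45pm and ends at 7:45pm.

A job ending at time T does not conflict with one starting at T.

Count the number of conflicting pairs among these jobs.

Sorted by start: A, B, D, E, C, H, G, F.
B starts before A ends → A and B overlap.
D starts after A ends; A is clear from here.
D starts before B ends → B and D overlap.
E starts before B ends → B and E overlap.
C starts before B ends → B and C overlap.
H starts exactly when B ends (back-to-back, no overlap); B is clear from here.
E starts before D ends → D and E overlap.
C starts before D ends → D and C overlap.
H starts before D ends → D and H overlap.
G starts after D ends; D is clear from here.
C starts before E ends → E and C overlap.
H starts before E ends → E and H overlap.
G starts after E ends; E is clear from here.
H starts before C ends → C and H overlap.
G starts after C ends; C is clear from here.
G starts before H ends → H and G overlap.
F starts after H ends.
F starts after G ends.
Overlapping pairs: A & B, B & C, B & D, B & E, C & D, C & E, C & H, D & E, D & H, E & H, G & H — 11 in total.

11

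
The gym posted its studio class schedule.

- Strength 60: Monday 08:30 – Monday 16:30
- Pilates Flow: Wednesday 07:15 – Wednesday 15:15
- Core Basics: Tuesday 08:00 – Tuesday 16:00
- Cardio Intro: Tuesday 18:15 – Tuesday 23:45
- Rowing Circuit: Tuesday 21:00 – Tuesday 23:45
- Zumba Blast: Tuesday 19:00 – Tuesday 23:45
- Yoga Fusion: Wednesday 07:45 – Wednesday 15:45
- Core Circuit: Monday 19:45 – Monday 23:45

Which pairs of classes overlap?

Sorted by start: Strength 60, Core Circuit, Core Basics, Cardio Intro, Zumba Blast, Rowing Circuit, Pilates Flow, Yoga Fusion.
Core Circuit starts after Strength 60 ends, so Strength 60 has no further overlaps.
Core Basics starts after Core Circuit ends, so Core Circuit has no further overlaps.
Cardio Intro starts after Core Basics ends, so Core Basics has no further overlaps.
Zumba Blast starts before Cardio Intro ends → Cardio Intro and Zumba Blast overlap.
Rowing Circuit starts before Cardio Intro ends → Cardio Intro and Rowing Circuit overlap.
Pilates Flow starts after Cardio Intro ends, so Cardio Intro has no further overlaps.
Rowing Circuit starts before Zumba Blast ends → Zumba Blast and Rowing Circuit overlap.
Pilates Flow starts after Zumba Blast ends, so Zumba Blast has no further overlaps.
Pilates Flow starts after Rowing Circuit ends, so Rowing Circuit has no further overlaps.
Yoga Fusion starts before Pilates Flow ends → Pilates Flow and Yoga Fusion overlap.

Cardio Intro & Rowing Circuit, Cardio Intro & Zumba Blast, Pilates Flow & Yoga Fusion, Rowing Circuit & Zumba Blast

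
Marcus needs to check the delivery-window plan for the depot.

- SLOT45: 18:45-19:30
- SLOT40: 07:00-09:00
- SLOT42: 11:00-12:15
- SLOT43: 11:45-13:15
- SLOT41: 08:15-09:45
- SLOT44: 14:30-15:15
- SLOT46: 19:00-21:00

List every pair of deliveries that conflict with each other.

SLOT40 & SLOT41, SLOT42 & SLOT43, SLOT45 & SLOT46

Sorted by start: SLOT40, SLOT41, SLOT42, SLOT43, SLOT44, SLOT45, SLOT46.
SLOT41 starts before SLOT40 ends → SLOT40 and SLOT41 overlap.
SLOT42 starts after SLOT40 ends, so nothing later overlaps SLOT40 either.
SLOT42 starts after SLOT41 ends, so nothing later overlaps SLOT41 either.
SLOT43 starts before SLOT42 ends → SLOT42 and SLOT43 overlap.
SLOT44 starts after SLOT42 ends, so nothing later overlaps SLOT42 either.
SLOT44 starts after SLOT43 ends, so nothing later overlaps SLOT43 either.
SLOT45 starts after SLOT44 ends, so nothing later overlaps SLOT44 either.
SLOT46 starts before SLOT45 ends → SLOT45 and SLOT46 overlap.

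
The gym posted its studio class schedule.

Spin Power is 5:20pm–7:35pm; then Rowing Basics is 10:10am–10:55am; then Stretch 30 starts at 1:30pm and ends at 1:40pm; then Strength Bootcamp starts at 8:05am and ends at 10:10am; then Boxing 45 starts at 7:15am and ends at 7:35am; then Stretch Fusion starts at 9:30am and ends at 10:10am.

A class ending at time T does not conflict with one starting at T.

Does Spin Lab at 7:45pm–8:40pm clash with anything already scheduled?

Boxing 45: ends 7:35am at or before Spin Lab starts 7:45pm → clear.
Strength Bootcamp: ends 10:10am at or before Spin Lab starts 7:45pm → clear.
Stretch Fusion: ends 10:10am at or before Spin Lab starts 7:45pm → clear.
Rowing Basics: ends 10:55am at or before Spin Lab starts 7:45pm → clear.
Stretch 30: ends 1:40pm at or before Spin Lab starts 7:45pm → clear.
Spin Power: ends 7:35pm at or before Spin Lab starts 7:45pm → clear.

No — it doesn't clash with anything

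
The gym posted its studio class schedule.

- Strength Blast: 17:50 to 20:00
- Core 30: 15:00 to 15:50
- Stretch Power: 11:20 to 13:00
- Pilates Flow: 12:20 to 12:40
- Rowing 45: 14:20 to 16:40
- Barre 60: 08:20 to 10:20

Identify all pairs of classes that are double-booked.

Sorted by start: Barre 60, Stretch Power, Pilates Flow, Rowing 45, Core 30, Strength Blast.
Stretch Power starts after Barre 60 ends, so Barre 60 has no further overlaps.
Pilates Flow starts before Stretch Power ends → Stretch Power and Pilates Flow overlap.
Rowing 45 starts after Stretch Power ends, so Stretch Power has no further overlaps.
Rowing 45 starts after Pilates Flow ends, so Pilates Flow has no further overlaps.
Core 30 starts before Rowing 45 ends → Rowing 45 and Core 30 overlap.
Strength Blast starts after Rowing 45 ends.
Strength Blast starts after Core 30 ends.

Core 30 & Rowing 45, Pilates Flow & Stretch Power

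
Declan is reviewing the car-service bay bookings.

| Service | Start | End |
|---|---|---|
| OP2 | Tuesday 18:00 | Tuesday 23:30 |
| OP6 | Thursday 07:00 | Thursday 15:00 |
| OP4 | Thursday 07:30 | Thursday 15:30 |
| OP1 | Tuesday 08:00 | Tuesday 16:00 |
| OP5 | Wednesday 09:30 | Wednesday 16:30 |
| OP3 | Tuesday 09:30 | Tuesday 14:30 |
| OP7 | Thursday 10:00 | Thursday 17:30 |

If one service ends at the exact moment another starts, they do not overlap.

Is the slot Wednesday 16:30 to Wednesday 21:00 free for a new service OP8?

OP1: ends Tuesday 16:00 at or before OP8 starts Wednesday 16:30 → clear.
OP3: ends Tuesday 14:30 at or before OP8 starts Wednesday 16:30 → clear.
OP2: ends Tuesday 23:30 at or before OP8 starts Wednesday 16:30 → clear.
OP5: ends Wednesday 16:30 at or before OP8 starts Wednesday 16:30 → clear.
OP6: starts Thursday 07:00 at or after OP8 ends Wednesday 21:00 → clear.
OP4: starts Thursday 07:30 at or after OP8 ends Wednesday 21:00 → clear.
OP7: starts Thursday 10:00 at or after OP8 ends Wednesday 21:00 → clear.

Yes — the slot is free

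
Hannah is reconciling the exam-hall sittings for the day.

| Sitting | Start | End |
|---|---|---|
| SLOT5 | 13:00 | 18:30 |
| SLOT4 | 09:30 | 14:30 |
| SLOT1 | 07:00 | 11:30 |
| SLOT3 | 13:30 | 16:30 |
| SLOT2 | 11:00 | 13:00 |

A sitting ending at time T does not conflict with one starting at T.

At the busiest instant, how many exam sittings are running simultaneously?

Walk through starts and ends in time order (an end at T is processed before a start at T):
07:00 start SLOT1 → 1
09:30 start SLOT4 → 2
11:00 start SLOT2 → 3
11:30 end SLOT1 → 2
13:00 end SLOT2 → 1
13:00 start SLOT5 → 2
13:30 start SLOT3 → 3
14:30 end SLOT4 → 2
16:30 end SLOT3 → 1
18:30 end SLOT5 → 0
Peak is 3, at 11:00 (SLOT1, SLOT2, SLOT4).

3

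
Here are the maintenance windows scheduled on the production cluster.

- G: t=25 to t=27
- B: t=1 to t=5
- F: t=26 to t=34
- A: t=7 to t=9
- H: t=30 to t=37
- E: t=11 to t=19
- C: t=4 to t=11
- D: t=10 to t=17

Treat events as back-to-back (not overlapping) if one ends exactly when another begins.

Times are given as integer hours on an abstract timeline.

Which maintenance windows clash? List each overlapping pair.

A & C, B & C, C & D, D & E, F & G, F & H

Sorted by start: B, C, A, D, E, G, F, H.
C starts before B ends → B and C overlap.
A starts after B ends, so nothing later overlaps B either.
A starts before C ends → C and A overlap.
D starts before C ends → C and D overlap.
E starts exactly when C ends (back-to-back, no overlap), so nothing later overlaps C either.
D starts after A ends, so nothing later overlaps A either.
E starts before D ends → D and E overlap.
G starts after D ends, so nothing later overlaps D either.
G starts after E ends, so nothing later overlaps E either.
F starts before G ends → G and F overlap.
H starts after G ends.
H starts before F ends → F and H overlap.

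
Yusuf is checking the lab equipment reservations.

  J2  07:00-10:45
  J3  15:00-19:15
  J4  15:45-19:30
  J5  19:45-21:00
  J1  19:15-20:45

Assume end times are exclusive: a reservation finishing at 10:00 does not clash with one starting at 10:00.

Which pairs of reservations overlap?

J1 & J4, J1 & J5, J3 & J4

Two intervals overlap when each starts before the other ends.
Sorted by start: J2, J3, J4, J1, J5.
J3 starts after J2 ends, so nothing later overlaps J2 either.
J4 starts before J3 ends → J3 and J4 overlap.
J1 starts exactly when J3 ends (back-to-back, no overlap), so nothing later overlaps J3 either.
J1 starts before J4 ends → J4 and J1 overlap.
J5 starts after J4 ends.
J5 starts before J1 ends → J1 and J5 overlap.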